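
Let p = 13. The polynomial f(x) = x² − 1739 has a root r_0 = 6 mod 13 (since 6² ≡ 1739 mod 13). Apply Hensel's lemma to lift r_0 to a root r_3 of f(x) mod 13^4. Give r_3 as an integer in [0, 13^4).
r_3 = 20273 (mod 28561)

Hensel's recurrence: r_{i+1} = r_i − f(r_i)·(f′(r_i))^{-1} mod 13^{i+2}, with f′(x) = 2x. Iterate:
  r_0 = 6 (mod 13)
  r_1 = 162 (mod 169)
  r_2 = 500 (mod 2197)
  r_3 = 20273 (mod 28561)
Final: r_3 = 20273, and one checks f(r_3) ≡ 0 mod 13^4.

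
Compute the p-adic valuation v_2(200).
v_2(200) = 3

v_2(n) is the largest exponent k such that 2^k divides n. Factor out: 200 = 2^3 · 25. (Sign doesn't affect v_p.) So v_2(200) = 3.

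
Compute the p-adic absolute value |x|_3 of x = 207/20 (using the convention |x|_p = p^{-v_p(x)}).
|207/20|_3 = 1/9

Step 1 — compute v_3(x) by factoring powers of 3 out of the numerator and denominator: v_3(207/20) = 2. Step 2 — apply |x|_p = p^{-v_p(x)} = 3^{-2} = 1/9.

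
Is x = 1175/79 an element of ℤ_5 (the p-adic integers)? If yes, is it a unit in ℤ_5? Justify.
x ∈ ℤ_5 but not a unit; v_5(x) = 2 > 0

ℤ_5 = {x ∈ ℚ_5 : v_5(x) ≥ 0} and ℤ_5^× = {x ∈ ℤ_5 : v_5(x) = 0}. Here v_5(1175/79) = v_5(num) − v_5(den) = 2; compare against these criteria.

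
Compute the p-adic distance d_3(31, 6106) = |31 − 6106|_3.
d_3(31, 6106) = 1/243

Step 1 — x − y = 31 − 6106 = -6075. Step 2 — v_3(-6075) = 5 (factor: -6075 = −(3^5 · 25); the sign does not affect v_p). Step 3 — |x − y|_3 = 3^{-5} = 1/243.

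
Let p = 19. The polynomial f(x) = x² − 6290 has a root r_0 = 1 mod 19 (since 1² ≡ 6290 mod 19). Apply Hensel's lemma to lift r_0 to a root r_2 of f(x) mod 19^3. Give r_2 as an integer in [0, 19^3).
r_2 = 3687 (mod 6859)

Hensel's recurrence: r_{i+1} = r_i − f(r_i)·(f′(r_i))^{-1} mod 19^{i+2}, with f′(x) = 2x. Iterate:
  r_0 = 1 (mod 19)
  r_1 = 77 (mod 361)
  r_2 = 3687 (mod 6859)
Final: r_2 = 3687, and one checks f(r_2) ≡ 0 mod 19^3.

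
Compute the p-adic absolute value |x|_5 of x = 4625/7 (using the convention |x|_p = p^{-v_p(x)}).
|4625/7|_5 = 1/125

Step 1 — compute v_5(x) by factoring powers of 5 out of the numerator and denominator: v_5(4625/7) = 3. Step 2 — apply |x|_p = p^{-v_p(x)} = 5^{-3} = 1/125.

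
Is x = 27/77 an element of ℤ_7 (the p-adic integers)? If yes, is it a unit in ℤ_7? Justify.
x ∉ ℤ_7 (v_7(x) = -1 < 0)

ℤ_7 = {x ∈ ℚ_7 : v_7(x) ≥ 0} and ℤ_7^× = {x ∈ ℤ_7 : v_7(x) = 0}. Here v_7(27/77) = v_7(num) − v_7(den) = -1; compare against these criteria.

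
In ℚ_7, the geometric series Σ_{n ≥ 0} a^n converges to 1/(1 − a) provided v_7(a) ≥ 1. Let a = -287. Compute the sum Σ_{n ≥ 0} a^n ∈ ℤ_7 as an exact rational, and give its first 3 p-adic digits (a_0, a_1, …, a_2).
Σ a^n = 1/(1 − a) = 1/288;  first 3 digits = (1, 1, 2)

v_7(a) = 1 ≥ 1, so the series converges in ℤ_7 to 1/(1 − a) = 1/(1 − (-287)) = 1/288. Expand this rational in ℤ_7: compute digits iteratively via d_i = x_i mod 7, x_{i+1} = (x_i − d_i)/7. The first 3 digits are (1, 1, 2).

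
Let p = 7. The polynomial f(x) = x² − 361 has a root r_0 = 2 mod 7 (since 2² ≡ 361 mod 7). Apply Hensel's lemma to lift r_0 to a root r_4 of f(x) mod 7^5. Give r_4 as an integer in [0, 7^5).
r_4 = 16788 (mod 16807)

Hensel's recurrence: r_{i+1} = r_i − f(r_i)·(f′(r_i))^{-1} mod 7^{i+2}, with f′(x) = 2x. Iterate:
  r_0 = 2 (mod 7)
  r_1 = 30 (mod 49)
  r_2 = 324 (mod 343)
  r_3 = 2382 (mod 2401)
  r_4 = 16788 (mod 16807)
Final: r_4 = 16788, and one checks f(r_4) ≡ 0 mod 7^5.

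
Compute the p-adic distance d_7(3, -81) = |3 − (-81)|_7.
d_7(3, -81) = 1/7

Step 1 — x − y = 3 − (-81) = 84. Step 2 — v_7(84) = 1 (factor: 84 = (7^1 · 12); the sign does not affect v_p). Step 3 — |x − y|_7 = 7^{-1} = 1/7.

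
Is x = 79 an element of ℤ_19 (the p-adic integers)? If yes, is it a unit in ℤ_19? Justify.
x ∈ ℤ_19^× (unit); v_19(x) = 0

ℤ_19 = {x ∈ ℚ_19 : v_19(x) ≥ 0} and ℤ_19^× = {x ∈ ℤ_19 : v_19(x) = 0}. Here v_19(79) = v_19(num) − v_19(den) = 0; compare against these criteria.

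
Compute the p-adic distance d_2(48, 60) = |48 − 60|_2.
d_2(48, 60) = 1/4

Step 1 — x − y = 48 − 60 = -12. Step 2 — v_2(-12) = 2 (factor: -12 = −(2^2 · 3); the sign does not affect v_p). Step 3 — |x − y|_2 = 2^{-2} = 1/4.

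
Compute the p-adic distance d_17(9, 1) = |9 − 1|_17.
d_17(9, 1) = 1

Step 1 — x − y = 9 − 1 = 8. Step 2 — v_17(8) = 0 (factor: 8 = (17^0 · 8); the sign does not affect v_p). Step 3 — |x − y|_17 = 17^{0} = 1.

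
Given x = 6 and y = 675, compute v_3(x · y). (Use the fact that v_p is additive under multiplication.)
v_3(4050) = 4

v_p(x) = 1 (factor: 6 = 3^1 · 2); v_p(y) = 3 (factor: 675 = 3^3 · 25). Additivity: v_p(xy) = v_p(x) + v_p(y) = 1 + 3 = 4. (Direct check: xy = 4050 = 3^4 · (50).)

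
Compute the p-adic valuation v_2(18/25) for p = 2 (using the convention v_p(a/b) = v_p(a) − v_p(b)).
v_2(18/25) = 1

Factor powers of 2 from the numerator and denominator of the reduced fraction: 18 = 2^1 · 9 and 25 = 2^0 · 25. Apply v_p(a/b) = v_p(a) − v_p(b): v_2(18/25) = 1 − 0 = 1.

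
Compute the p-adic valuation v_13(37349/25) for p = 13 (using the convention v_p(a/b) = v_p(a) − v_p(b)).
v_13(37349/25) = 3

Factor powers of 13 from the numerator and denominator of the reduced fraction: 37349 = 13^3 · 17 and 25 = 13^0 · 25. Apply v_p(a/b) = v_p(a) − v_p(b): v_13(37349/25) = 3 − 0 = 3.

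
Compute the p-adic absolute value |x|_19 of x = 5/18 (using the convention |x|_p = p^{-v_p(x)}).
|5/18|_19 = 1

Step 1 — compute v_19(x) by factoring powers of 19 out of the numerator and denominator: v_19(5/18) = 0. Step 2 — apply |x|_p = p^{-v_p(x)} = 19^{0} = 1.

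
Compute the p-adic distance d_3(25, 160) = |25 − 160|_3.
d_3(25, 160) = 1/27

Step 1 — x − y = 25 − 160 = -135. Step 2 — v_3(-135) = 3 (factor: -135 = −(3^3 · 5); the sign does not affect v_p). Step 3 — |x − y|_3 = 3^{-3} = 1/27.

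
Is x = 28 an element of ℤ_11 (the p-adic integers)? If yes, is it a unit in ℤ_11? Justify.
x ∈ ℤ_11^× (unit); v_11(x) = 0

ℤ_11 = {x ∈ ℚ_11 : v_11(x) ≥ 0} and ℤ_11^× = {x ∈ ℤ_11 : v_11(x) = 0}. Here v_11(28) = v_11(num) − v_11(den) = 0; compare against these criteria.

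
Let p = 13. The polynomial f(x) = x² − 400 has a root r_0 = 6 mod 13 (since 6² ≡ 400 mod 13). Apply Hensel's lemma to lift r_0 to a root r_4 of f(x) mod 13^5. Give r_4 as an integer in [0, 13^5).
r_4 = 371273 (mod 371293)

Hensel's recurrence: r_{i+1} = r_i − f(r_i)·(f′(r_i))^{-1} mod 13^{i+2}, with f′(x) = 2x. Iterate:
  r_0 = 6 (mod 13)
  r_1 = 149 (mod 169)
  r_2 = 2177 (mod 2197)
  r_3 = 28541 (mod 28561)
  r_4 = 371273 (mod 371293)
Final: r_4 = 371273, and one checks f(r_4) ≡ 0 mod 13^5.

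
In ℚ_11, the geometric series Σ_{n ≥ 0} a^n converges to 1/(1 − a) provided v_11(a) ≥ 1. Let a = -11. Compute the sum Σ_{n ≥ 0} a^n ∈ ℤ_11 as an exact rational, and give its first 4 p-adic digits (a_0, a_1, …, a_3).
Σ a^n = 1/(1 − a) = 1/12;  first 4 digits = (1, 10, 0, 10)

v_11(a) = 1 ≥ 1, so the series converges in ℤ_11 to 1/(1 − a) = 1/(1 − (-11)) = 1/12. Expand this rational in ℤ_11: compute digits iteratively via d_i = x_i mod 11, x_{i+1} = (x_i − d_i)/11. The first 4 digits are (1, 10, 0, 10).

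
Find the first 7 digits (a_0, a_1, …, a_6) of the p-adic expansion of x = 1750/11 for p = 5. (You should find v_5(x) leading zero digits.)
(a_0, …, a_6) = (0, 0, 0, 4, 4, 0, 3)

v_5(1750/11) = 3, so a_0 = ... = a_2 = 0. Factor out: x = 5^3 · u with u = 14/11 a unit in ℤ_5. Expand u iteratively via a_{v+i} = u_i mod 5, u_{i+1} = (u_i − a_{v+i})/5:
  u_0 = 14/11;  a_3 = 4;  u_1 = (u_0 − 4)/5 = -6/11
  u_1 = -6/11;  a_4 = 4;  u_2 = (u_1 − 4)/5 = -10/11
  u_2 = -10/11;  a_5 = 0;  u_3 = (u_2 − 0)/5 = -2/11
  u_3 = -2/11;  a_6 = 3;  u_4 = (u_3 − 3)/5 = -7/11
Digits: (0, 0, 0, 4, 4, 0, 3).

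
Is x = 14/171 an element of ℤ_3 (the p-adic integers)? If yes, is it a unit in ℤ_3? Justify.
x ∉ ℤ_3 (v_3(x) = -2 < 0)

ℤ_3 = {x ∈ ℚ_3 : v_3(x) ≥ 0} and ℤ_3^× = {x ∈ ℤ_3 : v_3(x) = 0}. Here v_3(14/171) = v_3(num) − v_3(den) = -2; compare against these criteria.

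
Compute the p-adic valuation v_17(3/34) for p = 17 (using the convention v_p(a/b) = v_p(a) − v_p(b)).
v_17(3/34) = -1

Factor powers of 17 from the numerator and denominator of the reduced fraction: 3 = 17^0 · 3 and 34 = 17^1 · 2. Apply v_p(a/b) = v_p(a) − v_p(b): v_17(3/34) = 0 − 1 = -1.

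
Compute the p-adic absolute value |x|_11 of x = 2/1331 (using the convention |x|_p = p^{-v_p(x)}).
|2/1331|_11 = 1331

Step 1 — compute v_11(x) by factoring powers of 11 out of the numerator and denominator: v_11(2/1331) = -3. Step 2 — apply |x|_p = p^{-v_p(x)} = 11^{3} = 1331.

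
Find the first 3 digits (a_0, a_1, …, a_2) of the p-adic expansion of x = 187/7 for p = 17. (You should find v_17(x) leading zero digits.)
(a_0, …, a_2) = (0, 4, 12)

v_17(187/7) = 1, so a_0 = ... = a_0 = 0. Factor out: x = 17^1 · u with u = 11/7 a unit in ℤ_17. Expand u iteratively via a_{v+i} = u_i mod 17, u_{i+1} = (u_i − a_{v+i})/17:
  u_0 = 11/7;  a_1 = 4;  u_1 = (u_0 − 4)/17 = -1/7
  u_1 = -1/7;  a_2 = 12;  u_2 = (u_1 − 12)/17 = -5/7
Digits: (0, 4, 12).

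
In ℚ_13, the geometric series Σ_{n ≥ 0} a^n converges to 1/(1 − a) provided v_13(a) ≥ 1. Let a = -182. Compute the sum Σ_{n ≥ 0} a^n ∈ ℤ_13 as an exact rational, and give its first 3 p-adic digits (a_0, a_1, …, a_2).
Σ a^n = 1/(1 − a) = 1/183;  first 3 digits = (1, 12, 12)

v_13(a) = 1 ≥ 1, so the series converges in ℤ_13 to 1/(1 − a) = 1/(1 − (-182)) = 1/183. Expand this rational in ℤ_13: compute digits iteratively via d_i = x_i mod 13, x_{i+1} = (x_i − d_i)/13. The first 3 digits are (1, 12, 12).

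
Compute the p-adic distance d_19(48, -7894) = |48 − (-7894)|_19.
d_19(48, -7894) = 1/361

Step 1 — x − y = 48 − (-7894) = 7942. Step 2 — v_19(7942) = 2 (factor: 7942 = (19^2 · 22); the sign does not affect v_p). Step 3 — |x − y|_19 = 19^{-2} = 1/361.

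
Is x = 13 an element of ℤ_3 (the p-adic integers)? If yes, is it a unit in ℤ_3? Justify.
x ∈ ℤ_3^× (unit); v_3(x) = 0

ℤ_3 = {x ∈ ℚ_3 : v_3(x) ≥ 0} and ℤ_3^× = {x ∈ ℤ_3 : v_3(x) = 0}. Here v_3(13) = v_3(num) − v_3(den) = 0; compare against these criteria.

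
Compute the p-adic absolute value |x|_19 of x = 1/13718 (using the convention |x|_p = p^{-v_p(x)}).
|1/13718|_19 = 6859

Step 1 — compute v_19(x) by factoring powers of 19 out of the numerator and denominator: v_19(1/13718) = -3. Step 2 — apply |x|_p = p^{-v_p(x)} = 19^{3} = 6859.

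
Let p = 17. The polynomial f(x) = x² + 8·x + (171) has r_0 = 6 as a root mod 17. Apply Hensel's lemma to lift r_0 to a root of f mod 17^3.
r_2 = 4545 (mod 4913)

Hensel: r_{i+1} = r_i − f(r_i)·(f′(r_i))^{-1} mod 17^{i+2}, f′(x) = 2x + 8. Iterate:
  r_0 = 6 (mod 17)
  r_1 = 210 (mod 289)
  r_2 = 4545 (mod 4913)
Final: r = 4545 satisfies f(r) ≡ 0 mod 17^3.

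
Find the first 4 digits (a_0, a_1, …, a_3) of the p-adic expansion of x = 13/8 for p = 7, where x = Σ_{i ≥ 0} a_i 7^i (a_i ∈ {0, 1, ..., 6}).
(a_0, …, a_3) = (6, 2, 4, 2)

v_7(13/8) = 0 (numerator and denominator both coprime to 7), so x ∈ ℤ_7^×. Compute digits iteratively via a_i = x_i mod 7, x_{i+1} = (x_i − a_i)/7, with x_0 = x:
  x_0 = 13/8;  a_0 = 6;  x_1 = (x_0 − 6)/7 = -5/8
  x_1 = -5/8;  a_1 = 2;  x_2 = (x_1 − 2)/7 = -3/8
  x_2 = -3/8;  a_2 = 4;  x_3 = (x_2 − 4)/7 = -5/8
  x_3 = -5/8;  a_3 = 2;  x_4 = (x_3 − 2)/7 = -3/8
Digits: (6, 2, 4, 2).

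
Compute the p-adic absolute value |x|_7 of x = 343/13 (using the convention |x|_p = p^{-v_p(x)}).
|343/13|_7 = 1/343

Step 1 — compute v_7(x) by factoring powers of 7 out of the numerator and denominator: v_7(343/13) = 3. Step 2 — apply |x|_p = p^{-v_p(x)} = 7^{-3} = 1/343.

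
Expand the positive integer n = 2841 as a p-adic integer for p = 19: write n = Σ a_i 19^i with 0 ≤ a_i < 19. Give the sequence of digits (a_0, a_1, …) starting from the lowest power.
(a_0, a_1, …) = (10, 16, 7)

Repeated division by 19 gives the digits low-to-high: 2841 = 10 + 16·19^1 + 7·19^2. Digit sequence: (10, 16, 7).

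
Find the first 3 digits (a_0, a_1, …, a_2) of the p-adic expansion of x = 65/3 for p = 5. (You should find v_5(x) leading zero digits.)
(a_0, …, a_2) = (0, 1, 4)

v_5(65/3) = 1, so a_0 = ... = a_0 = 0. Factor out: x = 5^1 · u with u = 13/3 a unit in ℤ_5. Expand u iteratively via a_{v+i} = u_i mod 5, u_{i+1} = (u_i − a_{v+i})/5:
  u_0 = 13/3;  a_1 = 1;  u_1 = (u_0 − 1)/5 = 2/3
  u_1 = 2/3;  a_2 = 4;  u_2 = (u_1 − 4)/5 = -2/3
Digits: (0, 1, 4).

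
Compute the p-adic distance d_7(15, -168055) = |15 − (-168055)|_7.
d_7(15, -168055) = 1/16807

Step 1 — x − y = 15 − (-168055) = 168070. Step 2 — v_7(168070) = 5 (factor: 168070 = (7^5 · 10); the sign does not affect v_p). Step 3 — |x − y|_7 = 7^{-5} = 1/16807.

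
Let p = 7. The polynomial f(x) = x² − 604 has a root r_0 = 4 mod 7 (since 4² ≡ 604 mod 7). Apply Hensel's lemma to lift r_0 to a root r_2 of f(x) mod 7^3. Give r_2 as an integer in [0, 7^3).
r_2 = 249 (mod 343)

Hensel's recurrence: r_{i+1} = r_i − f(r_i)·(f′(r_i))^{-1} mod 7^{i+2}, with f′(x) = 2x. Iterate:
  r_0 = 4 (mod 7)
  r_1 = 4 (mod 49)
  r_2 = 249 (mod 343)
Final: r_2 = 249, and one checks f(r_2) ≡ 0 mod 7^3.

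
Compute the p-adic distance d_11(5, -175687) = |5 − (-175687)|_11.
d_11(5, -175687) = 1/14641

Step 1 — x − y = 5 − (-175687) = 175692. Step 2 — v_11(175692) = 4 (factor: 175692 = (11^4 · 12); the sign does not affect v_p). Step 3 — |x − y|_11 = 11^{-4} = 1/14641.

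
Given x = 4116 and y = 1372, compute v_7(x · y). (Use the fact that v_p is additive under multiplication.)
v_7(5647152) = 6

v_p(x) = 3 (factor: 4116 = 7^3 · 12); v_p(y) = 3 (factor: 1372 = 7^3 · 4). Additivity: v_p(xy) = v_p(x) + v_p(y) = 3 + 3 = 6. (Direct check: xy = 5647152 = 7^6 · (48).)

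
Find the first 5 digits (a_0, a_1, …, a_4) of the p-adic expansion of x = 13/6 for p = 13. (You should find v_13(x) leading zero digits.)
(a_0, …, a_4) = (0, 11, 10, 10, 10)

v_13(13/6) = 1, so a_0 = ... = a_0 = 0. Factor out: x = 13^1 · u with u = 1/6 a unit in ℤ_13. Expand u iteratively via a_{v+i} = u_i mod 13, u_{i+1} = (u_i − a_{v+i})/13:
  u_0 = 1/6;  a_1 = 11;  u_1 = (u_0 − 11)/13 = -5/6
  u_1 = -5/6;  a_2 = 10;  u_2 = (u_1 − 10)/13 = -5/6
  u_2 = -5/6;  a_3 = 10;  u_3 = (u_2 − 10)/13 = -5/6
  u_3 = -5/6;  a_4 = 10;  u_4 = (u_3 − 10)/13 = -5/6
Digits: (0, 11, 10, 10, 10).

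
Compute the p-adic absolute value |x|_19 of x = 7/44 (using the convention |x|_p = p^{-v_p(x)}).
|7/44|_19 = 1

Step 1 — compute v_19(x) by factoring powers of 19 out of the numerator and denominator: v_19(7/44) = 0. Step 2 — apply |x|_p = p^{-v_p(x)} = 19^{0} = 1.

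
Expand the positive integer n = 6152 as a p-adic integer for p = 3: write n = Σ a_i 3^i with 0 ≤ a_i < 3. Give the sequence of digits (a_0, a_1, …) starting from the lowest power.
(a_0, a_1, …) = (2, 1, 2, 2, 0, 1, 2, 2)

Repeated division by 3 gives the digits low-to-high: 6152 = 2 + 1·3^1 + 2·3^2 + 2·3^3 + 1·3^5 + 2·3^6 + 2·3^7. Digit sequence: (2, 1, 2, 2, 0, 1, 2, 2).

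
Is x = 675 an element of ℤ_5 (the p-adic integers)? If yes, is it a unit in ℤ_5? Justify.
x ∈ ℤ_5 but not a unit; v_5(x) = 2 > 0

ℤ_5 = {x ∈ ℚ_5 : v_5(x) ≥ 0} and ℤ_5^× = {x ∈ ℤ_5 : v_5(x) = 0}. Here v_5(675) = v_5(num) − v_5(den) = 2; compare against these criteria.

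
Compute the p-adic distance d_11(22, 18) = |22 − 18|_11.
d_11(22, 18) = 1

Step 1 — x − y = 22 − 18 = 4. Step 2 — v_11(4) = 0 (factor: 4 = (11^0 · 4); the sign does not affect v_p). Step 3 — |x − y|_11 = 11^{0} = 1.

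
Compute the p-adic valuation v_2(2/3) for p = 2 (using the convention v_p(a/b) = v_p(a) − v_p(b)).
v_2(2/3) = 1

Factor powers of 2 from the numerator and denominator of the reduced fraction: 2 = 2^1 · 1 and 3 = 2^0 · 3. Apply v_p(a/b) = v_p(a) − v_p(b): v_2(2/3) = 1 − 0 = 1.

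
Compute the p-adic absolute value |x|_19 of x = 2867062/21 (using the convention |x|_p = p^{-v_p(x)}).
|2867062/21|_19 = 1/130321

Step 1 — compute v_19(x) by factoring powers of 19 out of the numerator and denominator: v_19(2867062/21) = 4. Step 2 — apply |x|_p = p^{-v_p(x)} = 19^{-4} = 1/130321.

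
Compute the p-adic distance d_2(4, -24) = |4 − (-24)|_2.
d_2(4, -24) = 1/4

Step 1 — x − y = 4 − (-24) = 28. Step 2 — v_2(28) = 2 (factor: 28 = (2^2 · 7); the sign does not affect v_p). Step 3 — |x − y|_2 = 2^{-2} = 1/4.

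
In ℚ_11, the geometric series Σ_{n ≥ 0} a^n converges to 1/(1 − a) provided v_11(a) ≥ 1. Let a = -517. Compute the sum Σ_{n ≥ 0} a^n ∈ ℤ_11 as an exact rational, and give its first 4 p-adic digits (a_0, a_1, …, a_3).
Σ a^n = 1/(1 − a) = 1/518;  first 4 digits = (1, 8, 4, 8)

v_11(a) = 1 ≥ 1, so the series converges in ℤ_11 to 1/(1 − a) = 1/(1 − (-517)) = 1/518. Expand this rational in ℤ_11: compute digits iteratively via d_i = x_i mod 11, x_{i+1} = (x_i − d_i)/11. The first 4 digits are (1, 8, 4, 8).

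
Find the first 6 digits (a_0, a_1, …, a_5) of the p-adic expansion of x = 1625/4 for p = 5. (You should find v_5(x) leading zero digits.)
(a_0, …, a_5) = (0, 0, 0, 2, 4, 3)

v_5(1625/4) = 3, so a_0 = ... = a_2 = 0. Factor out: x = 5^3 · u with u = 13/4 a unit in ℤ_5. Expand u iteratively via a_{v+i} = u_i mod 5, u_{i+1} = (u_i − a_{v+i})/5:
  u_0 = 13/4;  a_3 = 2;  u_1 = (u_0 − 2)/5 = 1/4
  u_1 = 1/4;  a_4 = 4;  u_2 = (u_1 − 4)/5 = -3/4
  u_2 = -3/4;  a_5 = 3;  u_3 = (u_2 − 3)/5 = -3/4
Digits: (0, 0, 0, 2, 4, 3).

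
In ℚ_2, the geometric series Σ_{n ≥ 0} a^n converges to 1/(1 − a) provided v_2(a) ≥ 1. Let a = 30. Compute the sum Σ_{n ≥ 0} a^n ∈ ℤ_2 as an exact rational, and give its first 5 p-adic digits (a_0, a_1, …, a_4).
Σ a^n = 1/(1 − a) = -1/29;  first 5 digits = (1, 1, 0, 1, 0)

v_2(a) = 1 ≥ 1, so the series converges in ℤ_2 to 1/(1 − a) = 1/(1 − 30) = -1/29. Expand this rational in ℤ_2: compute digits iteratively via d_i = x_i mod 2, x_{i+1} = (x_i − d_i)/2. The first 5 digits are (1, 1, 0, 1, 0).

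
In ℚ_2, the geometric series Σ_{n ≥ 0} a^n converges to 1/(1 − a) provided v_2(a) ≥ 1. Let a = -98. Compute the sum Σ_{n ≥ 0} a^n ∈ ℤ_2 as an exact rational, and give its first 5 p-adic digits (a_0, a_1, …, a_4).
Σ a^n = 1/(1 − a) = 1/99;  first 5 digits = (1, 1, 0, 1, 0)

v_2(a) = 1 ≥ 1, so the series converges in ℤ_2 to 1/(1 − a) = 1/(1 − (-98)) = 1/99. Expand this rational in ℤ_2: compute digits iteratively via d_i = x_i mod 2, x_{i+1} = (x_i − d_i)/2. The first 5 digits are (1, 1, 0, 1, 0).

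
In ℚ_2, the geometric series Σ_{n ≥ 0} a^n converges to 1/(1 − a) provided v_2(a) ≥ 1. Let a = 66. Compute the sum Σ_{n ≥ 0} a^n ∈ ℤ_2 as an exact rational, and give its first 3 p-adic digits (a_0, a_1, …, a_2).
Σ a^n = 1/(1 − a) = -1/65;  first 3 digits = (1, 1, 1)

v_2(a) = 1 ≥ 1, so the series converges in ℤ_2 to 1/(1 − a) = 1/(1 − 66) = -1/65. Expand this rational in ℤ_2: compute digits iteratively via d_i = x_i mod 2, x_{i+1} = (x_i − d_i)/2. The first 3 digits are (1, 1, 1).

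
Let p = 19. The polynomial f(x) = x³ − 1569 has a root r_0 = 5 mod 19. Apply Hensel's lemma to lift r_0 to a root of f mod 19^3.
r_2 = 5420 (mod 6859)

Hensel: r_{i+1} = r_i − f(r_i)/f′(r_i) mod 19^{i+2}, where f′(x) = 3x². Iterate:
  r_0 = 5 (mod 19)
  r_1 = 5 (mod 361)
  r_2 = 5420 (mod 6859)
Final: r = 5420 with f(r) ≡ 0 mod 19^3.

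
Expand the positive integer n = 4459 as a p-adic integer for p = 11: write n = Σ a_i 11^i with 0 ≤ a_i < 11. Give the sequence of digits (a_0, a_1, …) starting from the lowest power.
(a_0, a_1, …) = (4, 9, 3, 3)

Repeated division by 11 gives the digits low-to-high: 4459 = 4 + 9·11^1 + 3·11^2 + 3·11^3. Digit sequence: (4, 9, 3, 3).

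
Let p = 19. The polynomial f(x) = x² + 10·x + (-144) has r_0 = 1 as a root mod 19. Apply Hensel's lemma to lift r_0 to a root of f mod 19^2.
r_1 = 343 (mod 361)

Hensel: r_{i+1} = r_i − f(r_i)·(f′(r_i))^{-1} mod 19^{i+2}, f′(x) = 2x + 10. Iterate:
  r_0 = 1 (mod 19)
  r_1 = 343 (mod 361)
Final: r = 343 satisfies f(r) ≡ 0 mod 19^2.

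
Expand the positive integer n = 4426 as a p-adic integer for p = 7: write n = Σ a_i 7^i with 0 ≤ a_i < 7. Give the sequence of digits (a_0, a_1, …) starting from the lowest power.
(a_0, a_1, …) = (2, 2, 6, 5, 1)

Repeated division by 7 gives the digits low-to-high: 4426 = 2 + 2·7^1 + 6·7^2 + 5·7^3 + 1·7^4. Digit sequence: (2, 2, 6, 5, 1).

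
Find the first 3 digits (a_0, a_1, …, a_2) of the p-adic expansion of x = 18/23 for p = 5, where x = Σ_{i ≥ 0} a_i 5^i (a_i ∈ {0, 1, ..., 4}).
(a_0, …, a_2) = (1, 3, 2)

v_5(18/23) = 0 (numerator and denominator both coprime to 5), so x ∈ ℤ_5^×. Compute digits iteratively via a_i = x_i mod 5, x_{i+1} = (x_i − a_i)/5, with x_0 = x:
  x_0 = 18/23;  a_0 = 1;  x_1 = (x_0 − 1)/5 = -1/23
  x_1 = -1/23;  a_1 = 3;  x_2 = (x_1 − 3)/5 = -14/23
  x_2 = -14/23;  a_2 = 2;  x_3 = (x_2 − 2)/5 = -12/23
Digits: (1, 3, 2).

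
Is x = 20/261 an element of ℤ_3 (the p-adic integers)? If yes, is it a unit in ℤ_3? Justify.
x ∉ ℤ_3 (v_3(x) = -2 < 0)

ℤ_3 = {x ∈ ℚ_3 : v_3(x) ≥ 0} and ℤ_3^× = {x ∈ ℤ_3 : v_3(x) = 0}. Here v_3(20/261) = v_3(num) − v_3(den) = -2; compare against these criteria.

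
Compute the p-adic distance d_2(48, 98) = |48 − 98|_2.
d_2(48, 98) = 1/2

Step 1 — x − y = 48 − 98 = -50. Step 2 — v_2(-50) = 1 (factor: -50 = −(2^1 · 25); the sign does not affect v_p). Step 3 — |x − y|_2 = 2^{-1} = 1/2.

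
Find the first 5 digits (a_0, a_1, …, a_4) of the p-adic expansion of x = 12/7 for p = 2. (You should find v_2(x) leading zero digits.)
(a_0, …, a_4) = (0, 0, 1, 0, 1)

v_2(12/7) = 2, so a_0 = ... = a_1 = 0. Factor out: x = 2^2 · u with u = 3/7 a unit in ℤ_2. Expand u iteratively via a_{v+i} = u_i mod 2, u_{i+1} = (u_i − a_{v+i})/2:
  u_0 = 3/7;  a_2 = 1;  u_1 = (u_0 − 1)/2 = -2/7
  u_1 = -2/7;  a_3 = 0;  u_2 = (u_1 − 0)/2 = -1/7
  u_2 = -1/7;  a_4 = 1;  u_3 = (u_2 − 1)/2 = -4/7
Digits: (0, 0, 1, 0, 1).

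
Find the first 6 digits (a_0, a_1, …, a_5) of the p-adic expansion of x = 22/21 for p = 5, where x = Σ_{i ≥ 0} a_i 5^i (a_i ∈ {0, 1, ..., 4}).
(a_0, …, a_5) = (2, 1, 0, 4, 3, 4)

v_5(22/21) = 0 (numerator and denominator both coprime to 5), so x ∈ ℤ_5^×. Compute digits iteratively via a_i = x_i mod 5, x_{i+1} = (x_i − a_i)/5, with x_0 = x:
  x_0 = 22/21;  a_0 = 2;  x_1 = (x_0 − 2)/5 = -4/21
  x_1 = -4/21;  a_1 = 1;  x_2 = (x_1 − 1)/5 = -5/21
  x_2 = -5/21;  a_2 = 0;  x_3 = (x_2 − 0)/5 = -1/21
  x_3 = -1/21;  a_3 = 4;  x_4 = (x_3 − 4)/5 = -17/21
  x_4 = -17/21;  a_4 = 3;  x_5 = (x_4 − 3)/5 = -16/21
  x_5 = -16/21;  a_5 = 4;  x_6 = (x_5 − 4)/5 = -20/21
Digits: (2, 1, 0, 4, 3, 4).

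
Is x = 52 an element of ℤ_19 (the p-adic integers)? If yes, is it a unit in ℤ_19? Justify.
x ∈ ℤ_19^× (unit); v_19(x) = 0

ℤ_19 = {x ∈ ℚ_19 : v_19(x) ≥ 0} and ℤ_19^× = {x ∈ ℤ_19 : v_19(x) = 0}. Here v_19(52) = v_19(num) − v_19(den) = 0; compare against these criteria.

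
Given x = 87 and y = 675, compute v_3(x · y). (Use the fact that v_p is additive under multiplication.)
v_3(58725) = 4

v_p(x) = 1 (factor: 87 = 3^1 · 29); v_p(y) = 3 (factor: 675 = 3^3 · 25). Additivity: v_p(xy) = v_p(x) + v_p(y) = 1 + 3 = 4. (Direct check: xy = 58725 = 3^4 · (725).)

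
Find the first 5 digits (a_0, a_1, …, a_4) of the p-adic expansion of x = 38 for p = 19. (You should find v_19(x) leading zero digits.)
(a_0, …, a_4) = (0, 2, 0, 0, 0)

v_19(38) = 1, so a_0 = ... = a_0 = 0. Factor out: x = 19^1 · u with u = 2 a unit in ℤ_19. Expand u iteratively via a_{v+i} = u_i mod 19, u_{i+1} = (u_i − a_{v+i})/19:
  u_0 = 2;  a_1 = 2;  u_1 = (u_0 − 2)/19 = 0
  u_1 = 0;  a_2 = 0;  u_2 = (u_1 − 0)/19 = 0
  u_2 = 0;  a_3 = 0;  u_3 = (u_2 − 0)/19 = 0
  u_3 = 0;  a_4 = 0;  u_4 = (u_3 − 0)/19 = 0
Digits: (0, 2, 0, 0, 0).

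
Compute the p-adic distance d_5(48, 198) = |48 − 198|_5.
d_5(48, 198) = 1/25

Step 1 — x − y = 48 − 198 = -150. Step 2 — v_5(-150) = 2 (factor: -150 = −(5^2 · 6); the sign does not affect v_p). Step 3 — |x − y|_5 = 5^{-2} = 1/25.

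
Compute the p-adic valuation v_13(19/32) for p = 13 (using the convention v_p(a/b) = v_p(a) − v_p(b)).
v_13(19/32) = 0

Factor powers of 13 from the numerator and denominator of the reduced fraction: 19 = 13^0 · 19 and 32 = 13^0 · 32. Apply v_p(a/b) = v_p(a) − v_p(b): v_13(19/32) = 0 − 0 = 0.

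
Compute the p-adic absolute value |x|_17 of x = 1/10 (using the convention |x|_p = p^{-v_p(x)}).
|1/10|_17 = 1

Step 1 — compute v_17(x) by factoring powers of 17 out of the numerator and denominator: v_17(1/10) = 0. Step 2 — apply |x|_p = p^{-v_p(x)} = 17^{0} = 1.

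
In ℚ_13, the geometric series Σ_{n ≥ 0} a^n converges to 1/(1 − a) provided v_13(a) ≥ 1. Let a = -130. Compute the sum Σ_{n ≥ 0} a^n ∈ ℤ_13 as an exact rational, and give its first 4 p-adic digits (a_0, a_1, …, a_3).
Σ a^n = 1/(1 − a) = 1/131;  first 4 digits = (1, 3, 8, 8)

v_13(a) = 1 ≥ 1, so the series converges in ℤ_13 to 1/(1 − a) = 1/(1 − (-130)) = 1/131. Expand this rational in ℤ_13: compute digits iteratively via d_i = x_i mod 13, x_{i+1} = (x_i − d_i)/13. The first 4 digits are (1, 3, 8, 8).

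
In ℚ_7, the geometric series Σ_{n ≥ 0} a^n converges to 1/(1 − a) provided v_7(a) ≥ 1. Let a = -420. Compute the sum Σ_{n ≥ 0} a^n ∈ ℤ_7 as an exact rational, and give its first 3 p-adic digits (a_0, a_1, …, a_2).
Σ a^n = 1/(1 − a) = 1/421;  first 3 digits = (1, 3, 0)

v_7(a) = 1 ≥ 1, so the series converges in ℤ_7 to 1/(1 − a) = 1/(1 − (-420)) = 1/421. Expand this rational in ℤ_7: compute digits iteratively via d_i = x_i mod 7, x_{i+1} = (x_i − d_i)/7. The first 3 digits are (1, 3, 0).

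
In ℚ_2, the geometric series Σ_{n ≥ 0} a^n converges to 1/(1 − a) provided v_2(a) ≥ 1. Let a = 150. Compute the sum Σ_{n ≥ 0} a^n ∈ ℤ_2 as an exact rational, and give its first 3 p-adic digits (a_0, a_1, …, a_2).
Σ a^n = 1/(1 − a) = -1/149;  first 3 digits = (1, 1, 0)

v_2(a) = 1 ≥ 1, so the series converges in ℤ_2 to 1/(1 − a) = 1/(1 − 150) = -1/149. Expand this rational in ℤ_2: compute digits iteratively via d_i = x_i mod 2, x_{i+1} = (x_i − d_i)/2. The first 3 digits are (1, 1, 0).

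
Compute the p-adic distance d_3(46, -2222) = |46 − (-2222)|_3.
d_3(46, -2222) = 1/81

Step 1 — x − y = 46 − (-2222) = 2268. Step 2 — v_3(2268) = 4 (factor: 2268 = (3^4 · 28); the sign does not affect v_p). Step 3 — |x − y|_3 = 3^{-4} = 1/81.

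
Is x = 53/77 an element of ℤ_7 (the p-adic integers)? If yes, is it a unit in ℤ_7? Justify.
x ∉ ℤ_7 (v_7(x) = -1 < 0)

ℤ_7 = {x ∈ ℚ_7 : v_7(x) ≥ 0} and ℤ_7^× = {x ∈ ℤ_7 : v_7(x) = 0}. Here v_7(53/77) = v_7(num) − v_7(den) = -1; compare against these criteria.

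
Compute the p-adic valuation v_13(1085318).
v_13(1085318) = 4

v_13(n) is the largest exponent k such that 13^k divides n. Factor out: 1085318 = 13^4 · 38. (Sign doesn't affect v_p.) So v_13(1085318) = 4.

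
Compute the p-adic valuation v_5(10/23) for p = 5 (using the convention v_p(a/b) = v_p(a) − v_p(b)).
v_5(10/23) = 1

Factor powers of 5 from the numerator and denominator of the reduced fraction: 10 = 5^1 · 2 and 23 = 5^0 · 23. Apply v_p(a/b) = v_p(a) − v_p(b): v_5(10/23) = 1 − 0 = 1.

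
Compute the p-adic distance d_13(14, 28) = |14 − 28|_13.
d_13(14, 28) = 1

Step 1 — x − y = 14 − 28 = -14. Step 2 — v_13(-14) = 0 (factor: -14 = −(13^0 · 14); the sign does not affect v_p). Step 3 — |x − y|_13 = 13^{0} = 1.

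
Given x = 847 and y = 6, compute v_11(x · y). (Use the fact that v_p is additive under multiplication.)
v_11(5082) = 2

v_p(x) = 2 (factor: 847 = 11^2 · 7); v_p(y) = 0 (factor: 6 = 11^0 · 6). Additivity: v_p(xy) = v_p(x) + v_p(y) = 2 + 0 = 2. (Direct check: xy = 5082 = 11^2 · (42).)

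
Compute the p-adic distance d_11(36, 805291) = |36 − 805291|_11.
d_11(36, 805291) = 1/161051

Step 1 — x − y = 36 − 805291 = -805255. Step 2 — v_11(-805255) = 5 (factor: -805255 = −(11^5 · 5); the sign does not affect v_p). Step 3 — |x − y|_11 = 11^{-5} = 1/161051.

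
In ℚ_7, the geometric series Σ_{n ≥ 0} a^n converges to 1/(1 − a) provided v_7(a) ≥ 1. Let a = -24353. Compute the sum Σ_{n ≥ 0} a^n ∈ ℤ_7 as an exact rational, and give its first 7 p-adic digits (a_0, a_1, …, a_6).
Σ a^n = 1/(1 − a) = 1/24354;  first 7 digits = (1, 0, 0, 6, 3, 5, 0)

v_7(a) = 3 ≥ 1, so the series converges in ℤ_7 to 1/(1 − a) = 1/(1 − (-24353)) = 1/24354. Expand this rational in ℤ_7: compute digits iteratively via d_i = x_i mod 7, x_{i+1} = (x_i − d_i)/7. The first 7 digits are (1, 0, 0, 6, 3, 5, 0).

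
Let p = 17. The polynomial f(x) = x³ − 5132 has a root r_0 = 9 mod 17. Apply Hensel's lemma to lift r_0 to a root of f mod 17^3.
r_2 = 1641 (mod 4913)

Hensel: r_{i+1} = r_i − f(r_i)/f′(r_i) mod 17^{i+2}, where f′(x) = 3x². Iterate:
  r_0 = 9 (mod 17)
  r_1 = 196 (mod 289)
  r_2 = 1641 (mod 4913)
Final: r = 1641 with f(r) ≡ 0 mod 17^3.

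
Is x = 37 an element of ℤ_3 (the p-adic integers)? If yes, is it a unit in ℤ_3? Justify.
x ∈ ℤ_3^× (unit); v_3(x) = 0

ℤ_3 = {x ∈ ℚ_3 : v_3(x) ≥ 0} and ℤ_3^× = {x ∈ ℤ_3 : v_3(x) = 0}. Here v_3(37) = v_3(num) − v_3(den) = 0; compare against these criteria.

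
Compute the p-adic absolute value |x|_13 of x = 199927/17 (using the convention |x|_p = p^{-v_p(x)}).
|199927/17|_13 = 1/28561

Step 1 — compute v_13(x) by factoring powers of 13 out of the numerator and denominator: v_13(199927/17) = 4. Step 2 — apply |x|_p = p^{-v_p(x)} = 13^{-4} = 1/28561.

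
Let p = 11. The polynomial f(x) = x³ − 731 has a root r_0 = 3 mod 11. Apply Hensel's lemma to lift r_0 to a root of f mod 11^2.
r_1 = 47 (mod 121)

Hensel: r_{i+1} = r_i − f(r_i)/f′(r_i) mod 11^{i+2}, where f′(x) = 3x². Iterate:
  r_0 = 3 (mod 11)
  r_1 = 47 (mod 121)
Final: r = 47 with f(r) ≡ 0 mod 11^2.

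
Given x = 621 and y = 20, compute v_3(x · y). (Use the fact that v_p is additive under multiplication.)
v_3(12420) = 3

v_p(x) = 3 (factor: 621 = 3^3 · 23); v_p(y) = 0 (factor: 20 = 3^0 · 20). Additivity: v_p(xy) = v_p(x) + v_p(y) = 3 + 0 = 3. (Direct check: xy = 12420 = 3^3 · (460).)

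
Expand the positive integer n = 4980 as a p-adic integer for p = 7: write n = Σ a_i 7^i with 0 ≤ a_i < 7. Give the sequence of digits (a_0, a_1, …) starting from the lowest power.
(a_0, a_1, …) = (3, 4, 3, 0, 2)

Repeated division by 7 gives the digits low-to-high: 4980 = 3 + 4·7^1 + 3·7^2 + 2·7^4. Digit sequence: (3, 4, 3, 0, 2).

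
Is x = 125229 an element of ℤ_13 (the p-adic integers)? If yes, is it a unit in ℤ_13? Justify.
x ∈ ℤ_13 but not a unit; v_13(x) = 3 > 0

ℤ_13 = {x ∈ ℚ_13 : v_13(x) ≥ 0} and ℤ_13^× = {x ∈ ℤ_13 : v_13(x) = 0}. Here v_13(125229) = v_13(num) − v_13(den) = 3; compare against these criteria.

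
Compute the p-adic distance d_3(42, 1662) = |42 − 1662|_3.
d_3(42, 1662) = 1/81

Step 1 — x − y = 42 − 1662 = -1620. Step 2 — v_3(-1620) = 4 (factor: -1620 = −(3^4 · 20); the sign does not affect v_p). Step 3 — |x − y|_3 = 3^{-4} = 1/81.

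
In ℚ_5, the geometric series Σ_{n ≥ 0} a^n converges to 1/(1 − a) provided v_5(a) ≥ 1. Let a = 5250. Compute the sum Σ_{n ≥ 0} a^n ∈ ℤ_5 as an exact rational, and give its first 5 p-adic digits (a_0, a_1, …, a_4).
Σ a^n = 1/(1 − a) = -1/5249;  first 5 digits = (1, 0, 0, 2, 3)

v_5(a) = 3 ≥ 1, so the series converges in ℤ_5 to 1/(1 − a) = 1/(1 − 5250) = -1/5249. Expand this rational in ℤ_5: compute digits iteratively via d_i = x_i mod 5, x_{i+1} = (x_i − d_i)/5. The first 5 digits are (1, 0, 0, 2, 3).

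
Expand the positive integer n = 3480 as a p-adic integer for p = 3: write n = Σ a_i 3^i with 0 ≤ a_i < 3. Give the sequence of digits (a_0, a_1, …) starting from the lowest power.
(a_0, a_1, …) = (0, 2, 2, 2, 0, 2, 1, 1)

Repeated division by 3 gives the digits low-to-high: 3480 = 2·3^1 + 2·3^2 + 2·3^3 + 2·3^5 + 1·3^6 + 1·3^7. Digit sequence: (0, 2, 2, 2, 0, 2, 1, 1).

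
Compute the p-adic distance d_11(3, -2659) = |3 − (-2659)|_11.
d_11(3, -2659) = 1/1331

Step 1 — x − y = 3 − (-2659) = 2662. Step 2 — v_11(2662) = 3 (factor: 2662 = (11^3 · 2); the sign does not affect v_p). Step 3 — |x − y|_11 = 11^{-3} = 1/1331.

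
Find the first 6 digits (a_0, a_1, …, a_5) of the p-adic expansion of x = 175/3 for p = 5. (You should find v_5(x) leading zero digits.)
(a_0, …, a_5) = (0, 0, 4, 3, 1, 3)

v_5(175/3) = 2, so a_0 = ... = a_1 = 0. Factor out: x = 5^2 · u with u = 7/3 a unit in ℤ_5. Expand u iteratively via a_{v+i} = u_i mod 5, u_{i+1} = (u_i − a_{v+i})/5:
  u_0 = 7/3;  a_2 = 4;  u_1 = (u_0 − 4)/5 = -1/3
  u_1 = -1/3;  a_3 = 3;  u_2 = (u_1 − 3)/5 = -2/3
  u_2 = -2/3;  a_4 = 1;  u_3 = (u_2 − 1)/5 = -1/3
  u_3 = -1/3;  a_5 = 3;  u_4 = (u_3 − 3)/5 = -2/3
Digits: (0, 0, 4, 3, 1, 3).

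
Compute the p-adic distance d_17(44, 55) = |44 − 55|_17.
d_17(44, 55) = 1

Step 1 — x − y = 44 − 55 = -11. Step 2 — v_17(-11) = 0 (factor: -11 = −(17^0 · 11); the sign does not affect v_p). Step 3 — |x − y|_17 = 17^{0} = 1.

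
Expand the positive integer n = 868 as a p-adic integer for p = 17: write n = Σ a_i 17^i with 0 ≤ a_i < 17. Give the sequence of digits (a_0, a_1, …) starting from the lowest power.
(a_0, a_1, …) = (1, 0, 3)

Repeated division by 17 gives the digits low-to-high: 868 = 1 + 3·17^2. Digit sequence: (1, 0, 3).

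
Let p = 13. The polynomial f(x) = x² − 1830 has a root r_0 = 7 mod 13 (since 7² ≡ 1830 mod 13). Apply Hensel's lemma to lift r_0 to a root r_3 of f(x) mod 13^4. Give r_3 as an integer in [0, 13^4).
r_3 = 23082 (mod 28561)

Hensel's recurrence: r_{i+1} = r_i − f(r_i)·(f′(r_i))^{-1} mod 13^{i+2}, with f′(x) = 2x. Iterate:
  r_0 = 7 (mod 13)
  r_1 = 98 (mod 169)
  r_2 = 1112 (mod 2197)
  r_3 = 23082 (mod 28561)
Final: r_3 = 23082, and one checks f(r_3) ≡ 0 mod 13^4.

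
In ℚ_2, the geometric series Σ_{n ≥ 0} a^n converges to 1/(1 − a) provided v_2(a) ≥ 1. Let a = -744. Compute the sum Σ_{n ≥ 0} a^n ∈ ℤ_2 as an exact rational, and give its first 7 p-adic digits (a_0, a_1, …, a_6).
Σ a^n = 1/(1 − a) = 1/745;  first 7 digits = (1, 0, 0, 1, 1, 0, 1)

v_2(a) = 3 ≥ 1, so the series converges in ℤ_2 to 1/(1 − a) = 1/(1 − (-744)) = 1/745. Expand this rational in ℤ_2: compute digits iteratively via d_i = x_i mod 2, x_{i+1} = (x_i − d_i)/2. The first 7 digits are (1, 0, 0, 1, 1, 0, 1).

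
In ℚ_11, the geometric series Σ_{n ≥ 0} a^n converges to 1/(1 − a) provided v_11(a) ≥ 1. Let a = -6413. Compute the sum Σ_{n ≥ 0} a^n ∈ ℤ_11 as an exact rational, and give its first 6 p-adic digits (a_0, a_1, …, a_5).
Σ a^n = 1/(1 − a) = 1/6414;  first 6 digits = (1, 0, 2, 6, 3, 2)

v_11(a) = 2 ≥ 1, so the series converges in ℤ_11 to 1/(1 − a) = 1/(1 − (-6413)) = 1/6414. Expand this rational in ℤ_11: compute digits iteratively via d_i = x_i mod 11, x_{i+1} = (x_i − d_i)/11. The first 6 digits are (1, 0, 2, 6, 3, 2).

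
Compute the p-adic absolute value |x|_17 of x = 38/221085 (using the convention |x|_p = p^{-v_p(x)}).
|38/221085|_17 = 4913

Step 1 — compute v_17(x) by factoring powers of 17 out of the numerator and denominator: v_17(38/221085) = -3. Step 2 — apply |x|_p = p^{-v_p(x)} = 17^{3} = 4913.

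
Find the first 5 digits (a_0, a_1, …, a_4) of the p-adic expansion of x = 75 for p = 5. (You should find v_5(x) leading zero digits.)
(a_0, …, a_4) = (0, 0, 3, 0, 0)

v_5(75) = 2, so a_0 = ... = a_1 = 0. Factor out: x = 5^2 · u with u = 3 a unit in ℤ_5. Expand u iteratively via a_{v+i} = u_i mod 5, u_{i+1} = (u_i − a_{v+i})/5:
  u_0 = 3;  a_2 = 3;  u_1 = (u_0 − 3)/5 = 0
  u_1 = 0;  a_3 = 0;  u_2 = (u_1 − 0)/5 = 0
  u_2 = 0;  a_4 = 0;  u_3 = (u_2 − 0)/5 = 0
Digits: (0, 0, 3, 0, 0).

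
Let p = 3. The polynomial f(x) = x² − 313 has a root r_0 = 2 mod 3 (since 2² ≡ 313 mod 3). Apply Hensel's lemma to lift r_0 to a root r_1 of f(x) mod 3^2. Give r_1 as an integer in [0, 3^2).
r_1 = 5 (mod 9)

Hensel's recurrence: r_{i+1} = r_i − f(r_i)·(f′(r_i))^{-1} mod 3^{i+2}, with f′(x) = 2x. Iterate:
  r_0 = 2 (mod 3)
  r_1 = 5 (mod 9)
Final: r_1 = 5, and one checks f(r_1) ≡ 0 mod 3^2.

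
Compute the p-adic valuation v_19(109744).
v_19(109744) = 3

v_19(n) is the largest exponent k such that 19^k divides n. Factor out: 109744 = 19^3 · 16. (Sign doesn't affect v_p.) So v_19(109744) = 3.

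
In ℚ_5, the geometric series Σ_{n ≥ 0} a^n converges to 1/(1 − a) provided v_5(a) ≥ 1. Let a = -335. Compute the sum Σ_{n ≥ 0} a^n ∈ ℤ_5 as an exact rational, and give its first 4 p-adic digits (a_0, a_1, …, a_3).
Σ a^n = 1/(1 − a) = 1/336;  first 4 digits = (1, 3, 0, 2)

v_5(a) = 1 ≥ 1, so the series converges in ℤ_5 to 1/(1 − a) = 1/(1 − (-335)) = 1/336. Expand this rational in ℤ_5: compute digits iteratively via d_i = x_i mod 5, x_{i+1} = (x_i − d_i)/5. The first 4 digits are (1, 3, 0, 2).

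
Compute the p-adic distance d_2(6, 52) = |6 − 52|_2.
d_2(6, 52) = 1/2

Step 1 — x − y = 6 − 52 = -46. Step 2 — v_2(-46) = 1 (factor: -46 = −(2^1 · 23); the sign does not affect v_p). Step 3 — |x − y|_2 = 2^{-1} = 1/2.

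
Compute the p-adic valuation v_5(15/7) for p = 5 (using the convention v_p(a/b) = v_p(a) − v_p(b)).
v_5(15/7) = 1

Factor powers of 5 from the numerator and denominator of the reduced fraction: 15 = 5^1 · 3 and 7 = 5^0 · 7. Apply v_p(a/b) = v_p(a) − v_p(b): v_5(15/7) = 1 − 0 = 1.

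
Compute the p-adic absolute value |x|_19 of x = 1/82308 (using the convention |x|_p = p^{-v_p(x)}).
|1/82308|_19 = 6859

Step 1 — compute v_19(x) by factoring powers of 19 out of the numerator and denominator: v_19(1/82308) = -3. Step 2 — apply |x|_p = p^{-v_p(x)} = 19^{3} = 6859.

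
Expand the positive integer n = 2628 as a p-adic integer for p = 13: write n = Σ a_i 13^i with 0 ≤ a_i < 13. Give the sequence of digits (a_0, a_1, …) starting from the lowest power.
(a_0, a_1, …) = (2, 7, 2, 1)

Repeated division by 13 gives the digits low-to-high: 2628 = 2 + 7·13^1 + 2·13^2 + 1·13^3. Digit sequence: (2, 7, 2, 1).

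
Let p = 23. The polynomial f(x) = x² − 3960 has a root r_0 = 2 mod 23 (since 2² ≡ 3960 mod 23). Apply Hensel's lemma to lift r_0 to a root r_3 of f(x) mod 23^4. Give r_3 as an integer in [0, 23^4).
r_3 = 240099 (mod 279841)

Hensel's recurrence: r_{i+1} = r_i − f(r_i)·(f′(r_i))^{-1} mod 23^{i+2}, with f′(x) = 2x. Iterate:
  r_0 = 2 (mod 23)
  r_1 = 462 (mod 529)
  r_2 = 8926 (mod 12167)
  r_3 = 240099 (mod 279841)
Final: r_3 = 240099, and one checks f(r_3) ≡ 0 mod 23^4.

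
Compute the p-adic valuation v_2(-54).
v_2(-54) = 1

v_2(n) is the largest exponent k such that 2^k divides n. Factor out: -54 = -2^1 · 27. (Sign doesn't affect v_p.) So v_2(-54) = 1.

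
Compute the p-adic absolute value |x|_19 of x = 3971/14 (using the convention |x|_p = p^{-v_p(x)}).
|3971/14|_19 = 1/361

Step 1 — compute v_19(x) by factoring powers of 19 out of the numerator and denominator: v_19(3971/14) = 2. Step 2 — apply |x|_p = p^{-v_p(x)} = 19^{-2} = 1/361.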